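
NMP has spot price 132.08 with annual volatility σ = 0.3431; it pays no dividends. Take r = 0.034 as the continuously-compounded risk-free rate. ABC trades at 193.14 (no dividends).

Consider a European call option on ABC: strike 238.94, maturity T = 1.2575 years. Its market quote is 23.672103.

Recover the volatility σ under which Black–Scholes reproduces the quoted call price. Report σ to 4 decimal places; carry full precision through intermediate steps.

sigma = 0.4177

At σ = 0.4177 the Black–Scholes value reproduces the quote:
σ√T = 0.4177·√1.2575 = 0.468402
d₁ = (ln(S/K) + (r+σ²/2)T) / (σ√T) = (ln(193.14/238.94) + (0.034+0.4177²/2)·1.2575) / 0.468402 = (-0.212797 + 0.152455) / 0.468402 = -0.128825
d₂ = d₁ − σ√T = -0.128825 − 0.468402 = -0.597227
e^{−rT} = 0.958146
N(d₁) = 0.448748,  N(d₂) = 0.275178
V = S·N(d₁) − K·e^{−rT}·N(d₂) = 86.671163 − 62.999061 = 23.672103 (the observed quote) — the price is monotone increasing in volatility, hence this σ is the only solution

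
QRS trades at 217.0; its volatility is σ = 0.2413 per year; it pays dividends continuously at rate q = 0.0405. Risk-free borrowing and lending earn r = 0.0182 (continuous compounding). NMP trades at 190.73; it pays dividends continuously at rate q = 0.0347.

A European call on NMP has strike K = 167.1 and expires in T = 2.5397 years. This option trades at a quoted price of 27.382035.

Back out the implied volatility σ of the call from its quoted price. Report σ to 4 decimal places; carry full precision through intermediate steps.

At σ = 0.1785 the Black–Scholes value reproduces the quote:
σ√T = 0.1785·√2.5397 = 0.284465
d₁ = (ln(S/K) + (r−q+σ²/2)T) / (σ√T) = (ln(190.73/167.1) + (0.0182−0.0347+0.1785²/2)·2.5397) / 0.284465 = (0.132266 − 0.001445) / 0.284465 = 0.459886
d₂ = d₁ − σ√T = 0.459886 − 0.284465 = 0.175420
e^{−rT} = 0.954829
e^{−qT} = 0.915644
N(d₁) = 0.677201,  N(d₂) = 0.569625
V = S·e^{−qT}·N(d₁) − K·e^{−rT}·N(d₂) = 118.266903 − 90.884868 = 27.382035 (matching the quote); vega is positive throughout, so no other σ reproduces this price

sigma = 0.1785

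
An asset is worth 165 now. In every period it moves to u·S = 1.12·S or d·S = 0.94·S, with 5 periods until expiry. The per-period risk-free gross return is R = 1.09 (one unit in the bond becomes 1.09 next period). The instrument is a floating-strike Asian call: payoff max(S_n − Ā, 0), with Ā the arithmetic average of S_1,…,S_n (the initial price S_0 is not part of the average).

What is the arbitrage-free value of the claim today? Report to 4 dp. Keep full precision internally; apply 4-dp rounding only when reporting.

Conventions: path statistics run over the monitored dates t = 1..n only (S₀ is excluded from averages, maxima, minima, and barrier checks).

Set p* = 0.8333 (from d < R < u); the path-dependent value is the discounted p*-expectation over all price paths.
Enumerate all 2^5 = 32 price paths (U = up ×1.12, D = down ×0.94); each path with k up-moves has probability p*^k·(1−p*)^(5−k).
DDDDD: Ā=137.5716, payoff=0.0000, prob=0.000129
UDDDD: Ā=163.9151, payoff=0.0000, prob=0.000643
DUDDD: Ā=157.9751, payoff=0.0000, prob=0.000643
UUDDD: Ā=188.2257, payoff=0.0000, prob=0.003215
DDUDD: Ā=152.3915, payoff=0.0000, prob=0.000643
UDUDD: Ā=181.5729, payoff=0.0000, prob=0.003215
DUUDD: Ā=175.6329, payoff=0.0000, prob=0.003215
UUUDD: Ā=209.2647, payoff=0.0000, prob=0.016075
DDDUD: Ā=147.1429, payoff=0.0000, prob=0.000643
UDDUD: Ā=175.3192, payoff=0.0000, prob=0.003215
DUDUD: Ā=169.3792, payoff=2.5317, prob=0.003215
UUDUD: Ā=201.8136, payoff=3.0165, prob=0.016075
DDUUD: Ā=163.7956, payoff=8.1153, prob=0.003215
UDUUD: Ā=195.1608, payoff=9.6693, prob=0.016075
DUUUD: Ā=189.2208, payoff=15.6093, prob=0.016075
UUUUD: Ā=225.4545, payoff=18.5983, prob=0.080376
DDDDU: Ā=142.2093, payoff=2.0731, prob=0.000643
UDDDU: Ā=169.4408, payoff=2.4701, prob=0.003215
DUDDU: Ā=163.5008, payoff=8.4101, prob=0.003215
UUDDU: Ā=194.8095, payoff=10.0206, prob=0.016075
DDUDU: Ā=157.9172, payoff=13.9937, prob=0.003215
UDUDU: Ā=188.1567, payoff=16.6734, prob=0.016075
DUUDU: Ā=182.2167, payoff=22.6134, prob=0.016075
UUUDU: Ā=217.1093, payoff=26.9436, prob=0.080376
DDDUU: Ā=152.6686, payoff=19.2423, prob=0.003215
UDDUU: Ā=181.9031, payoff=22.9270, prob=0.016075
DUDUU: Ā=175.9631, payoff=28.8670, prob=0.016075
UUDUU: Ā=209.6581, payoff=34.3947, prob=0.080376
DDUUU: Ā=170.3795, payoff=34.4506, prob=0.016075
UDUUU: Ā=203.0053, payoff=41.0475, prob=0.080376
DUUUU: Ā=197.0653, payoff=46.9875, prob=0.080376
UUUUU: Ā=234.8012, payoff=55.9851, prob=0.401878
Price = Σ prob·payoff / R^5 = 38.811239 / 1.538624 = 25.2246

price = 25.2246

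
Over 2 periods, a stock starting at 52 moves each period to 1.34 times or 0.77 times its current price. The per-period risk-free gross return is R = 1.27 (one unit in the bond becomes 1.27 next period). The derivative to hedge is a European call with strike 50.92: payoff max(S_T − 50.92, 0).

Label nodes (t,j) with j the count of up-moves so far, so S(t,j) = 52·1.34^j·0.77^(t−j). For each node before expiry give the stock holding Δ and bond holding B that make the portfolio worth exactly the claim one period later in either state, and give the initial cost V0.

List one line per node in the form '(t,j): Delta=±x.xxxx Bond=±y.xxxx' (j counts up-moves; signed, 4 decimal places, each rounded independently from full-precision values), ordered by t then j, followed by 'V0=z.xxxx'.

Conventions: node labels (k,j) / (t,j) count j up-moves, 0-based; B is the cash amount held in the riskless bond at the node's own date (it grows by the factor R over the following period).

Arbitrage-free pricing uses the up-move probability p* = (R−d)/(u−d) = 0.8772, discounting each step at R = 1.27.
At maturity the claim pays: V(2,0)=0.0000, V(2,1)=2.7336, V(2,2)=42.4512
(1,0): S=40.0400. Δ = (V_up−V_dn)/(S_up−S_dn) = (2.7336−0.0000)/(53.6536−30.8308) = 0.1198. V = [p*·2.7336 + (1−p*)·0.0000]/1.27 = 1.8881. B = V − Δ·S = -2.9077.
(1,1): S=69.6800. Δ = (V_up−V_dn)/(S_up−S_dn) = (42.4512−2.7336)/(93.3712−53.6536) = 1.0000. V = [p*·42.4512 + (1−p*)·2.7336]/1.27 = 29.5855. B = V − Δ·S = -40.0945.
(0,0): S=52.0000. Δ = (V_up−V_dn)/(S_up−S_dn) = (29.5855−1.8881)/(69.6800−40.0400) = 0.9345. V = [p*·29.5855 + (1−p*)·1.8881]/1.27 = 20.6174. B = V − Δ·S = -27.9746.
Verification: the root portfolio costs Δ(0,0)·S0 + B(0,0) = 20.6174, matching V0.

(0,0): Delta=0.9345 Bond=-27.9746
(1,0): Delta=0.1198 Bond=-2.9077
(1,1): Delta=1.0000 Bond=-40.0945
V0=20.6174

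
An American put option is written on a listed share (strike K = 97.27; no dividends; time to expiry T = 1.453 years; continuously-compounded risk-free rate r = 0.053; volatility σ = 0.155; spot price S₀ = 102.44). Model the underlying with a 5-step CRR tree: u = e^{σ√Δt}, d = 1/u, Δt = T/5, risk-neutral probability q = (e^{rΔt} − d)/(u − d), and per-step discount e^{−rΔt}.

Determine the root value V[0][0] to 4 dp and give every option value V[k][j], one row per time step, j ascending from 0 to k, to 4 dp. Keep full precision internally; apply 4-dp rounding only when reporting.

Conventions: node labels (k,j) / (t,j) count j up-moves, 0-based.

price = 3.1383
tree:
3.1383
5.8697 1.1788
10.5951 2.4917 0.2279
17.5430 5.1886 0.5406 0.0000
23.9340 10.5951 1.2823 0.0000 0.0000
29.8127 17.5430 3.0417 0.0000 0.0000 0.0000

params: Δt=0.29060 u=1.08715 d=0.91984 q=0.57189 e^(-rΔt)=0.98472
t_5 payoffs: 29.8127 17.5430 3.0417 0.0000 0.0000 0.0000
k=4: node(4,0) S=73.3360 payoff=23.9340 vs cont=22.4473 → 23.9340 [stop]  node(4,1) S=86.6749 payoff=10.5951 vs cont=9.1084 → 10.5951 [stop]  node(4,2) S=102.4400 payoff=0.0000 vs cont=1.2823 → 1.2823 [wait]  node(4,3) S=121.0726 payoff=0.0000 vs cont=0.0000 → 0.0000 [wait]  node(4,4) S=143.0941 payoff=0.0000 vs cont=0.0000 → 0.0000 [wait]
k=3: node(3,0) S=79.7270 payoff=17.5430 vs cont=16.0564 → 17.5430 [stop]  node(3,1) S=94.2283 payoff=3.0417 vs cont=5.1886 → 5.1886 [wait]  node(3,2) S=111.3673 payoff=0.0000 vs cont=0.5406 → 0.5406 [wait]  node(3,3) S=131.6236 payoff=0.0000 vs cont=0.0000 → 0.0000 [wait]
k=2: node(2,0) S=86.6749 payoff=10.5951 vs cont=10.3175 → 10.5951 [stop]  node(2,1) S=102.4400 payoff=0.0000 vs cont=2.4917 → 2.4917 [wait]  node(2,2) S=121.0726 payoff=0.0000 vs cont=0.2279 → 0.2279 [wait]
k=1: node(1,0) S=94.2283 payoff=3.0417 vs cont=5.8697 → 5.8697 [wait]  node(1,1) S=111.3673 payoff=0.0000 vs cont=1.1788 → 1.1788 [wait]
k=0: node(0,0) S=102.4400 payoff=0.0000 vs cont=3.1383 → 3.1383 [wait]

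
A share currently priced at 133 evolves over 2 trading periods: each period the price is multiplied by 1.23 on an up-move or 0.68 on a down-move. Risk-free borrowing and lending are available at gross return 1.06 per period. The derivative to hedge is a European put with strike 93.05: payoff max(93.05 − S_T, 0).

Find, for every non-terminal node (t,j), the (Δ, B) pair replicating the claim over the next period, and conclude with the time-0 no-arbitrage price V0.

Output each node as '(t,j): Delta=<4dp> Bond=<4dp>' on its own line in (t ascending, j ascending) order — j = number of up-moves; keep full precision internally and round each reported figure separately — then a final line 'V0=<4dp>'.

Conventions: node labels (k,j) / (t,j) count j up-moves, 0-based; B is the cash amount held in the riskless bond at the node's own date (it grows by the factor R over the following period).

(0,0): Delta=-0.1258 Bond=19.4101
(1,0): Delta=-0.6343 Bond=66.5652
(1,1): Delta=0.0000 Bond=0.0000
V0=2.6827

Under the risk-neutral measure, an up-move has probability p* = (R−d)/(u−d) = 0.6909 and values discount at R = 1.06.
Terminal payoffs: V(2,0)=31.5508, V(2,1)=0.0000, V(2,2)=0.0000
  t=1,j=0: stock 90.4400 → up 111.2412 (V=0.0000), down 61.4992 (V=31.5508). Price 9.2001; hedge Δ=-0.6343, bond B=66.5652.
  t=1,j=1: stock 163.5900 → up 201.2157 (V=0.0000), down 111.2412 (V=0.0000). Price 0.0000; hedge Δ=0.0000, bond B=0.0000.
  t=0,j=0: stock 133.0000 → up 163.5900 (V=0.0000), down 90.4400 (V=9.2001). Price 2.6827; hedge Δ=-0.1258, bond B=19.4101.
Verification: the root portfolio costs Δ(0,0)·S0 + B(0,0) = 2.6827, matching V0.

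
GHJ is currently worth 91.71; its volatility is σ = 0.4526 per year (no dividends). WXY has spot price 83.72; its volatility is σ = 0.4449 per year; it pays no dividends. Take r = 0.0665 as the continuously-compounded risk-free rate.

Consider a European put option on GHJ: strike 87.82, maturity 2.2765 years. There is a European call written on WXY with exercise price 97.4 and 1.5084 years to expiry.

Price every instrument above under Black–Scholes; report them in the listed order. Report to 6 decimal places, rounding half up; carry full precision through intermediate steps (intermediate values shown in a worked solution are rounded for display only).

price(GHJ put K=87.82) = 15.089955
price(WXY call K=97.4) = 16.383954

[GHJ put K=87.82]
σ√T = 0.4526·√2.2765 = 0.682886
d₁ = (ln(S/K) + (r+σ²/2)T) / (σ√T) = (ln(91.71/87.82) + (0.0665+0.4526²/2)·2.2765) / 0.682886 = (0.043342 + 0.384554) / 0.682886 = 0.626600
d₂ = d₁ − σ√T = 0.626600 − 0.682886 = -0.056287
e^{−rT} = 0.859515
N(−d₁) = 0.265461,  N(−d₂) = 0.522443
price = K·e^{−rT}·N(−d₂) − S·N(−d₁) = 39.435372 − 24.345417 = 15.089955
[WXY call K=97.4]
σ√T = 0.4449·√1.5084 = 0.546413
d₁ = (ln(S/K) + (r+σ²/2)T) / (σ√T) = (ln(83.72/97.4) + (0.0665+0.4449²/2)·1.5084) / 0.546413 = (-0.151348 + 0.249592) / 0.546413 = 0.179798
d₂ = d₁ − σ√T = 0.179798 − 0.546413 = -0.366615
e^{−rT} = 0.904558
N(d₁) = 0.571344,  N(d₂) = 0.356953
price = S·N(d₁) − K·e^{−rT}·N(d₂) = 47.832940 − 31.448986 = 16.383954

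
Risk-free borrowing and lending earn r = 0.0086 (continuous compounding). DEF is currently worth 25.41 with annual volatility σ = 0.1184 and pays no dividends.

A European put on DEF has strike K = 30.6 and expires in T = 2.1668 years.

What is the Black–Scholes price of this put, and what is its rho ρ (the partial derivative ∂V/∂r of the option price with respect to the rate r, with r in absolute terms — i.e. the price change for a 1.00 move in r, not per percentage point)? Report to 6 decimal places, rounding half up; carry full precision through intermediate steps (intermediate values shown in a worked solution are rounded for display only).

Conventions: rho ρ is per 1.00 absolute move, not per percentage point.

σ√T = 0.1184·√2.1668 = 0.174285
d₁ = (ln(S/K) + (r+σ²/2)T) / (σ√T) = (ln(25.41/30.6) + (0.0086+0.1184²/2)·2.1668) / 0.174285 = (-0.185857 + 0.033822) / 0.174285 = -0.872333
d₂ = d₁ − σ√T = -0.872333 − 0.174285 = -1.046619
e^{−rT} = 0.981538
N(−d₁) = 0.808487,  N(−d₂) = 0.852362
Put price V = K·e^{−rT}·N(−d₂) − S·N(−d₁) = 25.600757 − 20.543648 = 5.057109
ρ = −K·T·e^{−rT}·N(−d₂) = -55.471721

price = 5.057109
ρ = -55.471721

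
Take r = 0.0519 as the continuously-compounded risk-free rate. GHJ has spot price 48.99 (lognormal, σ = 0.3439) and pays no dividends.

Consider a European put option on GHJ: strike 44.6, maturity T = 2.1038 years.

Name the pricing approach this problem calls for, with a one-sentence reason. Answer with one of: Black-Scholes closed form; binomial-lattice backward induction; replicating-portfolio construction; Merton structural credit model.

Key observation: the strike-44.6 put on GHJ is European-exercise on a continuously-modelled lognormal underlying, so its value is a single closed-form evaluation.

framework: Black-Scholes closed form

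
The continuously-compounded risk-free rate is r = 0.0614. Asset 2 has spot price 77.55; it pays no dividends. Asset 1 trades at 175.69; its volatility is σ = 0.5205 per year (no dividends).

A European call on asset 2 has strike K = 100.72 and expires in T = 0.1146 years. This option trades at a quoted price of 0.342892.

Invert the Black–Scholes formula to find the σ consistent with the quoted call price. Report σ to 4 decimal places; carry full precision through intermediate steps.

At σ = 0.4751 the Black–Scholes value reproduces the quote:
σ√T = 0.4751·√0.1146 = 0.160834
d₁ = (ln(S/K) + (r+σ²/2)T) / (σ√T) = (ln(77.55/100.72) + (0.0614+0.4751²/2)·0.1146) / 0.160834 = (-0.261422 + 0.019970) / 0.160834 = -1.501247
d₂ = d₁ − σ√T = -1.501247 − 0.160834 = -1.662081
e^{−rT} = 0.992988
N(d₁) = 0.066646,  N(d₂) = 0.048248
V = S·N(d₁) − K·e^{−rT}·N(d₂) = 5.168383 − 4.825491 = 0.342892 (matching the quote); vega is positive throughout, so no other σ reproduces this price

sigma = 0.4751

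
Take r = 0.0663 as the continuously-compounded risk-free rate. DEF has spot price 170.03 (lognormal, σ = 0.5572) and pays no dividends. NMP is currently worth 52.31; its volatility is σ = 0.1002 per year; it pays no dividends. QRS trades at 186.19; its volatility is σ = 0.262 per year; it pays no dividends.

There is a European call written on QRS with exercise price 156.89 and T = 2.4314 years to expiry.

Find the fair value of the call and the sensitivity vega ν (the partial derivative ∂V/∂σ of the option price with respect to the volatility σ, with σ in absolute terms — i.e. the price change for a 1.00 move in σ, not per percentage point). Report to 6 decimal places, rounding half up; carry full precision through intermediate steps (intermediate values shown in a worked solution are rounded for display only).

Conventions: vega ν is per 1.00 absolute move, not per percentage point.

price = 60.123056
ν = 68.988173

σ√T = 0.262·√2.4314 = 0.408535
d₁ = (ln(S/K) + (r+σ²/2)T) / (σ√T) = (ln(186.19/156.89) + (0.0663+0.262²/2)·2.4314) / 0.408535 = (0.171223 + 0.244652) / 0.408535 = 1.017966
d₂ = d₁ − σ√T = 1.017966 − 0.408535 = 0.609431
e^{−rT} = 0.851120
N(d₁) = 0.845653,  N(d₂) = 0.728881
Call price V = S·N(d₁) − K·e^{−rT}·N(d₂) = 157.452133 − 97.329077 = 60.123056
φ(d₁) = (1/√(2π))·e^{−d₁²/2} = 0.237624
ν = S·φ(d₁)·√T = 68.988173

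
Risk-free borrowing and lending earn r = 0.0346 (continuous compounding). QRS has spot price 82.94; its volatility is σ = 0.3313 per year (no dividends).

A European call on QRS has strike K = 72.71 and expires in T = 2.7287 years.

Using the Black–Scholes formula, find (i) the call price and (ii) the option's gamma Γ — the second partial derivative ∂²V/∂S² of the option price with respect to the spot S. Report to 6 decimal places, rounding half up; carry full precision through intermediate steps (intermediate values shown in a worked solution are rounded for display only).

σ√T = 0.3313·√2.7287 = 0.547267
d₁ = (ln(S/K) + (r+σ²/2)T) / (σ√T) = (ln(82.94/72.71) + (0.0346+0.3313²/2)·2.7287) / 0.547267 = (0.131639 + 0.244164) / 0.547267 = 0.686689
d₂ = d₁ − σ√T = 0.686689 − 0.547267 = 0.139422
e^{−rT} = 0.909907
N(d₁) = 0.753861,  N(d₂) = 0.555442
Call price V = S·N(d₁) − K·e^{−rT}·N(d₂) = 62.525196 − 36.747640 = 25.777556
φ(d₁) = (1/√(2π))·e^{−d₁²/2} = 0.315149
Γ = φ(d₁) / (S·σ·√T) = 0.006943

price = 25.777556
Γ = 0.006943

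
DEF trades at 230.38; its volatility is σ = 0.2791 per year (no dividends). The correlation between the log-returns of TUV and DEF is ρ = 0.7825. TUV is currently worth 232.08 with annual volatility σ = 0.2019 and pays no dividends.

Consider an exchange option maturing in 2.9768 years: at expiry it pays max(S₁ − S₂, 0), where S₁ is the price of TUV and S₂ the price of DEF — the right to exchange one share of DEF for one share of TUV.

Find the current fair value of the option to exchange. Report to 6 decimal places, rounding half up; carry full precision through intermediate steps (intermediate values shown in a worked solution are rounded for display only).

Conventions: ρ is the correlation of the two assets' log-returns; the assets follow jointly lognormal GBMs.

exchange price = 28.536657

σ_eff = √(σ₁² + σ₂² − 2ρσ₁σ₂) = √(0.2019² + 0.2791² − 2·0.7825·0.2019·0.2791) = 0.174563
d₁ = (ln(S₁/S₂) + (q₂ − q₁ + σ_eff²/2)T) / (σ_eff√T) = (ln(232.08/230.38) + (0.0 − 0.0 + 0.015236)·2.9768) / 0.301180 = 0.175001
d₂ = d₁ − σ_eff√T = 0.175001 − 0.301180 = -0.126180
N(d₁) = 0.569461,  N(d₂) = 0.449795
V = S₁·e^{−q₁T}·N(d₁) − S₂·e^{−q₂T}·N(d₂) = 132.160404 − 103.623747 = 28.536657
Key observation: r never enters — measured in units of DEF, the claim is a call on S₁/S₂ struck at 1, so only the dividend yields and σ_eff matter.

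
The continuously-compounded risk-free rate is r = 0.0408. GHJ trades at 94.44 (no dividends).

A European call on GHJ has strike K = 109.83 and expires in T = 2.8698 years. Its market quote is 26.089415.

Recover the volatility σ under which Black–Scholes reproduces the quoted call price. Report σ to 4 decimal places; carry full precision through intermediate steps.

At σ = 0.4362 the Black–Scholes value reproduces the quote:
σ√T = 0.4362·√2.8698 = 0.738944
d₁ = (ln(S/K) + (r+σ²/2)T) / (σ√T) = (ln(94.44/109.83) + (0.0408+0.4362²/2)·2.8698) / 0.738944 = (-0.150969 + 0.390107) / 0.738944 = 0.323621
d₂ = d₁ − σ√T = 0.323621 − 0.738944 = -0.415323
e^{−rT} = 0.889507
N(d₁) = 0.626888,  N(d₂) = 0.338953
V = S·N(d₁) − K·e^{−rT}·N(d₂) = 59.203262 − 33.113847 = 26.089415 (equal to the quote); since ∂V/∂σ > 0 for all σ, the implied volatility is unique

sigma = 0.4362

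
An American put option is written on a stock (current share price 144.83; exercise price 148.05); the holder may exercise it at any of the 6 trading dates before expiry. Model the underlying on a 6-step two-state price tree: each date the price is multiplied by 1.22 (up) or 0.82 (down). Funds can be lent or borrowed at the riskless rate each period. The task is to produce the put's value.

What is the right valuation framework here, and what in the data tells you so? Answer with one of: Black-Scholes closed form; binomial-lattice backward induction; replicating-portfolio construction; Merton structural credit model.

Key observation: early exercise of the strike-148.05 put must be checked at each of the 6 dates (spot 144.83), which forces a node-by-node comparison of intrinsic and continuation value backward from expiry.

framework: binomial-lattice backward induction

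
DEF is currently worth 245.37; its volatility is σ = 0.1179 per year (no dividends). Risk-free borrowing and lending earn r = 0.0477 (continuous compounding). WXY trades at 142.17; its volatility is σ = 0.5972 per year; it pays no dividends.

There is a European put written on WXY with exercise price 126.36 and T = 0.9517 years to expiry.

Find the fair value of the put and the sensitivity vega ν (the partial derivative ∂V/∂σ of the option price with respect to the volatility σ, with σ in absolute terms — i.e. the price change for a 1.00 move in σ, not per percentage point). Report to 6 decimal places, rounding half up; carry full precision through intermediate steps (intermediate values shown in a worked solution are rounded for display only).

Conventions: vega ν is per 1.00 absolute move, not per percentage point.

price = 20.558505
ν = 46.992443

σ√T = 0.5972·√0.9517 = 0.582599
d₁ = (ln(S/K) + (r+σ²/2)T) / (σ√T) = (ln(142.17/126.36) + (0.0477+0.5972²/2)·0.9517) / 0.582599 = (0.117889 + 0.215107) / 0.582599 = 0.571569
d₂ = d₁ − σ√T = 0.571569 − 0.582599 = -0.011030
e^{−rT} = 0.955619
N(−d₁) = 0.283807,  N(−d₂) = 0.504400
Put price V = K·e^{−rT}·N(−d₂) − S·N(−d₁) = 60.907354 − 40.348849 = 20.558505
φ(d₁) = (1/√(2π))·e^{−d₁²/2} = 0.338821
ν = S·φ(d₁)·√T = 46.992443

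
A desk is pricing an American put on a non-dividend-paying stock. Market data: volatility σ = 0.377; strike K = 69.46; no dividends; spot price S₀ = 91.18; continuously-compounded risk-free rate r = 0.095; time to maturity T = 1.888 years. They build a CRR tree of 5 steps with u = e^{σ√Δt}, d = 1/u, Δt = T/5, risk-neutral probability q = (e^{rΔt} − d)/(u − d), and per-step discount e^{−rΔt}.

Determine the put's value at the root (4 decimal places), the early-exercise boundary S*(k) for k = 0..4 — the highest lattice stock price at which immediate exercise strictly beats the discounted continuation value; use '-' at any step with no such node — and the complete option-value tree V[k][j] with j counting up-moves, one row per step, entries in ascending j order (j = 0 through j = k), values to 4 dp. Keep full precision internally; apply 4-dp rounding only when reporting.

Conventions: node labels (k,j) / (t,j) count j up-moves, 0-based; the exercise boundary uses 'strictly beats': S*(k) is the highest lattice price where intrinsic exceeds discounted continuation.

Δt=0.37760  u=1.26070  d=0.79321  q=0.52047  discount=0.96476
step 5 (expiry): payoffs max(K−S,0) = 40.8282 23.9539 0.0000 0.0000 0.0000 0.0000
step 4: (k=4,j=0): S=36.0960, K−S=33.3640, hold=30.9165 ⇒ V=33.3640 exercise | (k=4,j=1): S=57.3693, K−S=12.0907, hold=11.0819 ⇒ V=12.0907 exercise | (k=4,j=2): S=91.1800, K−S=0.0000, hold=0.0000 ⇒ V=0.0000 continue | (k=4,j=3): S=144.9172, K−S=0.0000, hold=0.0000 ⇒ V=0.0000 continue | (k=4,j=4): S=230.3245, K−S=0.0000, hold=0.0000 ⇒ V=0.0000 continue  boundary S*=57.3693
step 3: (k=3,j=0): S=45.5061, K−S=23.9539, hold=21.5064 ⇒ V=23.9539 exercise | (k=3,j=1): S=72.3252, K−S=0.0000, hold=5.5936 ⇒ V=5.5936 continue | (k=3,j=2): S=114.9502, K−S=0.0000, hold=0.0000 ⇒ V=0.0000 continue | (k=3,j=3): S=182.6964, K−S=0.0000, hold=0.0000 ⇒ V=0.0000 continue  boundary S*=45.5061
step 2: (k=2,j=0): S=57.3693, K−S=12.0907, hold=13.8906 ⇒ V=13.8906 continue | (k=2,j=1): S=91.1800, K−S=0.0000, hold=2.5878 ⇒ V=2.5878 continue | (k=2,j=2): S=144.9172, K−S=0.0000, hold=0.0000 ⇒ V=0.0000 continue  boundary S*=-
step 1: (k=1,j=0): S=72.3252, K−S=0.0000, hold=7.7257 ⇒ V=7.7257 continue | (k=1,j=1): S=114.9502, K−S=0.0000, hold=1.1972 ⇒ V=1.1972 continue  boundary S*=-
step 0: (k=0,j=0): S=91.1800, K−S=0.0000, hold=4.1753 ⇒ V=4.1753 continue  boundary S*=-

price = 4.1753
boundary = - - - 45.5061 57.3693
tree:
4.1753
7.7257 1.1972
13.8906 2.5878 0.0000
23.9539 5.5936 0.0000 0.0000
33.3640 12.0907 0.0000 0.0000 0.0000
40.8282 23.9539 0.0000 0.0000 0.0000 0.0000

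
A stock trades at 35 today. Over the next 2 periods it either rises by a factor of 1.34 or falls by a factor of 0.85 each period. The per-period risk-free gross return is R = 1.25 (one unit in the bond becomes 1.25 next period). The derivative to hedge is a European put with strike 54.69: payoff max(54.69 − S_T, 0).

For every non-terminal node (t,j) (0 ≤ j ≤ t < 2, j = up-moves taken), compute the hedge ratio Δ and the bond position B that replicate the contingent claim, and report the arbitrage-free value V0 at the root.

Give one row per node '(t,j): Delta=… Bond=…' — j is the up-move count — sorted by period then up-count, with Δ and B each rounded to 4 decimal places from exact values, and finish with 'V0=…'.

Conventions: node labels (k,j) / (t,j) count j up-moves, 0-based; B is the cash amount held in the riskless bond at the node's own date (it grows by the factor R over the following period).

Arbitrage-free pricing uses the up-move probability p* = (R−d)/(u−d) = 0.8163, discounting each step at R = 1.25.
Payoffs at expiry: V(2,0)=29.4025, V(2,1)=14.8250, V(2,2)=0.0000
(1,0): S=29.7500. Δ = (V_up−V_dn)/(S_up−S_dn) = (14.8250−29.4025)/(39.8650−25.2875) = -1.0000. V = [p*·14.8250 + (1−p*)·29.4025]/1.25 = 14.0020. B = V − Δ·S = 43.7520.
(1,1): S=46.9000. Δ = (V_up−V_dn)/(S_up−S_dn) = (0.0000−14.8250)/(62.8460−39.8650) = -0.6451. V = [p*·0.0000 + (1−p*)·14.8250]/1.25 = 2.1784. B = V − Δ·S = 32.4335.
(0,0): S=35.0000. Δ = (V_up−V_dn)/(S_up−S_dn) = (2.1784−14.0020)/(46.9000−29.7500) = -0.6894. V = [p*·2.1784 + (1−p*)·14.0020]/1.25 = 3.4800. B = V − Δ·S = 27.6099.
Sanity check at the root: Δ(0,0)·S0 + B(0,0) reproduces V0 = 3.4800.

(0,0): Delta=-0.6894 Bond=27.6099
(1,0): Delta=-1.0000 Bond=43.7520
(1,1): Delta=-0.6451 Bond=32.4335
V0=3.4800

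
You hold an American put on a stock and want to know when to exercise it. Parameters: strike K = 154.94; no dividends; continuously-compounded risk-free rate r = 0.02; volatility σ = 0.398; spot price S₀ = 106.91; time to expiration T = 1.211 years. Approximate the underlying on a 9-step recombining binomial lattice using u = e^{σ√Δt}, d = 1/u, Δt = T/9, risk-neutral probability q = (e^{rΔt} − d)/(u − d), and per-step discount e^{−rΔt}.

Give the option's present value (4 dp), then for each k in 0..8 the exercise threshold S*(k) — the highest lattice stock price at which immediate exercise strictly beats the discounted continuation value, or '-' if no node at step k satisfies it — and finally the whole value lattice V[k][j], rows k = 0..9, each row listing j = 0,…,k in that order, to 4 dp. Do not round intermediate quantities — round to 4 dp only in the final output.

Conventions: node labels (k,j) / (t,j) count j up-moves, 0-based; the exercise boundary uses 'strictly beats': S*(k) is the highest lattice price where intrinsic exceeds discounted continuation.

price = 52.2448
boundary = - - 79.8380 68.9931 79.8380 92.3877 79.8380 92.3877 106.9100
tree:
52.2448
63.5145 39.9743
75.1020 50.9539 27.9575
85.9469 62.9066 37.9142 17.0129
95.3187 75.1020 49.6647 25.0259 8.1735
103.4175 85.9469 62.5523 35.5751 13.4038 2.3870
110.4161 95.3187 75.1020 48.4489 21.4207 4.5396 0.0000
116.4641 103.4175 85.9469 62.5523 32.9965 8.6333 0.0000 0.0000
121.6905 110.4161 95.3187 75.1020 48.0300 16.4187 0.0000 0.0000 0.0000
126.2070 116.4641 103.4175 85.9469 62.5523 31.2249 0.0000 0.0000 0.0000 0.0000

params: Δt=0.13456 u=1.15719 d=0.86416 q=0.47276 e^(-rΔt)=0.99731
t_9 payoffs: 126.2070 116.4641 103.4175 85.9469 62.5523 31.2249 0.0000 0.0000 0.0000 0.0000
t_8: node(8,0) S=33.2495 payoff=121.6905 vs cont=121.2741 → 121.6905 [stop]  node(8,1) S=44.5239 payoff=110.4161 vs cont=109.9997 → 110.4161 [stop]  node(8,2) S=59.6213 payoff=95.3187 vs cont=94.9023 → 95.3187 [stop]  node(8,3) S=79.8380 payoff=75.1020 vs cont=74.6856 → 75.1020 [stop]  node(8,4) S=106.9100 payoff=48.0300 vs cont=47.6136 → 48.0300 [stop]  node(8,5) S=143.1617 payoff=11.7783 vs cont=16.4187 → 16.4187 [wait]  node(8,6) S=191.7058 payoff=0.0000 vs cont=0.0000 → 0.0000 [wait]  node(8,7) S=256.7105 payoff=0.0000 vs cont=0.0000 → 0.0000 [wait]  node(8,8) S=343.7575 payoff=0.0000 vs cont=0.0000 → 0.0000 [wait]  ⇒ S*(8)=106.9100
t_7: node(7,0) S=38.4759 payoff=116.4641 vs cont=116.0477 → 116.4641 [stop]  node(7,1) S=51.5225 payoff=103.4175 vs cont=103.0011 → 103.4175 [stop]  node(7,2) S=68.9931 payoff=85.9469 vs cont=85.5305 → 85.9469 [stop]  node(7,3) S=92.3877 payoff=62.5523 vs cont=62.1359 → 62.5523 [stop]  node(7,4) S=123.7151 payoff=31.2249 vs cont=32.9965 → 32.9965 [wait]  node(7,5) S=165.6651 payoff=0.0000 vs cont=8.6333 → 8.6333 [wait]  node(7,6) S=221.8398 payoff=0.0000 vs cont=0.0000 → 0.0000 [wait]  node(7,7) S=297.0626 payoff=0.0000 vs cont=0.0000 → 0.0000 [wait]  ⇒ S*(7)=92.3877
t_6: node(6,0) S=44.5239 payoff=110.4161 vs cont=109.9997 → 110.4161 [stop]  node(6,1) S=59.6213 payoff=95.3187 vs cont=94.9023 → 95.3187 [stop]  node(6,2) S=79.8380 payoff=75.1020 vs cont=74.6856 → 75.1020 [stop]  node(6,3) S=106.9100 payoff=48.0300 vs cont=48.4489 → 48.4489 [wait]  node(6,4) S=143.1617 payoff=11.7783 vs cont=21.4207 → 21.4207 [wait]  node(6,5) S=191.7058 payoff=0.0000 vs cont=4.5396 → 4.5396 [wait]  node(6,6) S=256.7105 payoff=0.0000 vs cont=0.0000 → 0.0000 [wait]  ⇒ S*(6)=79.8380
t_5: node(5,0) S=51.5225 payoff=103.4175 vs cont=103.0011 → 103.4175 [stop]  node(5,1) S=68.9931 payoff=85.9469 vs cont=85.5305 → 85.9469 [stop]  node(5,2) S=92.3877 payoff=62.5523 vs cont=62.3334 → 62.5523 [stop]  node(5,3) S=123.7151 payoff=31.2249 vs cont=35.5751 → 35.5751 [wait]  node(5,4) S=165.6651 payoff=0.0000 vs cont=13.4038 → 13.4038 [wait]  node(5,5) S=221.8398 payoff=0.0000 vs cont=2.3870 → 2.3870 [wait]  ⇒ S*(5)=92.3877
t_4: node(4,0) S=59.6213 payoff=95.3187 vs cont=94.9023 → 95.3187 [stop]  node(4,1) S=79.8380 payoff=75.1020 vs cont=74.6856 → 75.1020 [stop]  node(4,2) S=106.9100 payoff=48.0300 vs cont=49.6647 → 49.6647 [wait]  node(4,3) S=143.1617 payoff=11.7783 vs cont=25.0259 → 25.0259 [wait]  node(4,4) S=191.7058 payoff=0.0000 vs cont=8.1735 → 8.1735 [wait]  ⇒ S*(4)=79.8380
t_3: node(3,0) S=68.9931 payoff=85.9469 vs cont=85.5305 → 85.9469 [stop]  node(3,1) S=92.3877 payoff=62.5523 vs cont=62.9066 → 62.9066 [wait]  node(3,2) S=123.7151 payoff=31.2249 vs cont=37.9142 → 37.9142 [wait]  node(3,3) S=165.6651 payoff=0.0000 vs cont=17.0129 → 17.0129 [wait]  ⇒ S*(3)=68.9931
t_2: node(2,0) S=79.8380 payoff=75.1020 vs cont=74.8526 → 75.1020 [stop]  node(2,1) S=106.9100 payoff=48.0300 vs cont=50.9539 → 50.9539 [wait]  node(2,2) S=143.1617 payoff=11.7783 vs cont=27.9575 → 27.9575 [wait]  ⇒ S*(2)=79.8380
t_1: node(1,0) S=92.3877 payoff=62.5523 vs cont=63.5145 → 63.5145 [wait]  node(1,1) S=123.7151 payoff=31.2249 vs cont=39.9743 → 39.9743 [wait]  ⇒ S*(1)=-
t_0: node(0,0) S=106.9100 payoff=48.0300 vs cont=52.2448 → 52.2448 [wait]  ⇒ S*(0)=-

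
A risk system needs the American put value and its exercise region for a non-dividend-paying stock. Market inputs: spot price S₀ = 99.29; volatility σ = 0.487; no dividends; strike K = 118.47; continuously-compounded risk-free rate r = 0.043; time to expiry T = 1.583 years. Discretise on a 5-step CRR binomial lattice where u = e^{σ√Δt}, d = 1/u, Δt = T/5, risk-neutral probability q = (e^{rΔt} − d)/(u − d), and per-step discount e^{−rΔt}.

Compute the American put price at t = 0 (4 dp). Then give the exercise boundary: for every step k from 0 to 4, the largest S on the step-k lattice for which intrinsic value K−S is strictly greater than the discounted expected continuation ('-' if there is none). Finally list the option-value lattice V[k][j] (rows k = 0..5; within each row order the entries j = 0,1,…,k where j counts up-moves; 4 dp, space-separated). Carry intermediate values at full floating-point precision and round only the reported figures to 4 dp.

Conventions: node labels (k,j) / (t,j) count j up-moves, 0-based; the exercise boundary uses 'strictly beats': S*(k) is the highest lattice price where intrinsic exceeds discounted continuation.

price = 32.7375
boundary = - - 57.3976 43.6403 57.3976
tree:
32.7375
45.6525 18.3514
61.0724 28.6731 6.6194
74.8297 43.1140 12.3490 0.0000
85.2896 61.0724 23.0377 0.0000 0.0000
93.2424 74.8297 42.9782 0.0000 0.0000 0.0000

params: Δt=0.31660 u=1.31524 d=0.76032 q=0.45662 e^(-rΔt)=0.98648
t_5 payoffs: 93.2424 74.8297 42.9782 0.0000 0.0000 0.0000
t_4: node(4,0) S=33.1804 payoff=85.2896 vs cont=83.6877 → 85.2896 [stop]  node(4,1) S=57.3976 payoff=61.0724 vs cont=59.4705 → 61.0724 [stop]  node(4,2) S=99.2900 payoff=19.1800 vs cont=23.0377 → 23.0377 [wait]  node(4,3) S=171.7582 payoff=0.0000 vs cont=0.0000 → 0.0000 [wait]  node(4,4) S=297.1183 payoff=0.0000 vs cont=0.0000 → 0.0000 [wait]  ⇒ S*(4)=57.3976
t_3: node(3,0) S=43.6403 payoff=74.8297 vs cont=73.2278 → 74.8297 [stop]  node(3,1) S=75.4918 payoff=42.9782 vs cont=43.1140 → 43.1140 [wait]  node(3,2) S=130.5905 payoff=0.0000 vs cont=12.3490 → 12.3490 [wait]  node(3,3) S=225.9037 payoff=0.0000 vs cont=0.0000 → 0.0000 [wait]  ⇒ S*(3)=43.6403
t_2: node(2,0) S=57.3976 payoff=61.0724 vs cont=59.5317 → 61.0724 [stop]  node(2,1) S=99.2900 payoff=19.1800 vs cont=28.6731 → 28.6731 [wait]  node(2,2) S=171.7582 payoff=0.0000 vs cont=6.6194 → 6.6194 [wait]  ⇒ S*(2)=57.3976
t_1: node(1,0) S=75.4918 payoff=42.9782 vs cont=45.6525 → 45.6525 [wait]  node(1,1) S=130.5905 payoff=0.0000 vs cont=18.3514 → 18.3514 [wait]  ⇒ S*(1)=-
t_0: node(0,0) S=99.2900 payoff=19.1800 vs cont=32.7375 → 32.7375 [wait]  ⇒ S*(0)=-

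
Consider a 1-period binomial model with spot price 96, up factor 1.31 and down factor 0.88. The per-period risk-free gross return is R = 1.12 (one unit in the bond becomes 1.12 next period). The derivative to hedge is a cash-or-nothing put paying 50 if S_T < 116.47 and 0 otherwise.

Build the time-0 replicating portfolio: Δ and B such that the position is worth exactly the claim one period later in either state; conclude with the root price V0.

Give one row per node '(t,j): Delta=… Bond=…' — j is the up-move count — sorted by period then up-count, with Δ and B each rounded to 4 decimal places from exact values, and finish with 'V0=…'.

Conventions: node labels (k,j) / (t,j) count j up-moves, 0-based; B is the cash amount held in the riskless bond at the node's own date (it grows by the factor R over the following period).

No-arbitrage ⇒ martingale measure with p* = (R−d)/(u−d) = 0.5581.
Expiry values: V(1,0)=50.0000, V(1,1)=0.0000
Node (0,0) S=96.0000: V=(p*·0.0000+(1−p*)·50.0000)/1.12=19.7259; Δ=(0.0000−50.0000)/(125.7600−84.4800)=-1.2112; B=V−Δ·S=136.0050
Sanity check at the root: Δ(0,0)·S0 + B(0,0) reproduces V0 = 19.7259.

(0,0): Delta=-1.2112 Bond=136.0050
V0=19.7259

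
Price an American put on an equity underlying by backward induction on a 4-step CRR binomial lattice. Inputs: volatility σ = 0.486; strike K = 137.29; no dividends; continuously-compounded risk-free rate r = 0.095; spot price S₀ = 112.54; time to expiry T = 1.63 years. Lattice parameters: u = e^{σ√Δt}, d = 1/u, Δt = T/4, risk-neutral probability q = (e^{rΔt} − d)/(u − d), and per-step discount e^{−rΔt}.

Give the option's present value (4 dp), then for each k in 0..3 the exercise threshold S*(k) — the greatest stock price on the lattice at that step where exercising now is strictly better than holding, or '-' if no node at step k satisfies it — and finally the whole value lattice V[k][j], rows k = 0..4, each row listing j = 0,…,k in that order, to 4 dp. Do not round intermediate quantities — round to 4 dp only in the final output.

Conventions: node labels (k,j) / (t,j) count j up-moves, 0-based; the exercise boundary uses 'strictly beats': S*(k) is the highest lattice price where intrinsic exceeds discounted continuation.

price = 36.0101
boundary = - 82.5222 60.5110 82.5222
tree:
36.0101
54.7678 19.0715
76.7790 32.8214 6.0597
92.9191 54.7678 12.2465 0.0000
104.7542 76.7790 24.7500 0.0000 0.0000

Δt=0.40750, u=1.36375, d=0.73327, q=0.48566, disc=e^(-rΔt)=0.96203
k=4 terminal: V=max(K-S,0) → 104.7542 76.7790 24.7500 0.0000 0.0000
k=3: j=0 S=44.3709 intr=92.9191 cont=87.7058 V=92.9191[EX]; j=1 S=82.5222 intr=54.7678 cont=49.5545 V=54.7678[EX]; j=2 S=153.4769 intr=0.0000 cont=12.2465 V=12.2465[hold]; j=3 S=285.4405 intr=0.0000 cont=0.0000 V=0.0000[hold]  S*(3)=82.5222
k=2: j=0 S=60.5110 intr=76.7790 cont=71.5657 V=76.7790[EX]; j=1 S=112.5400 intr=24.7500 cont=32.8214 V=32.8214[hold]; j=2 S=209.3049 intr=0.0000 cont=6.0597 V=6.0597[hold]  S*(2)=60.5110
k=1: j=0 S=82.5222 intr=54.7678 cont=53.3256 V=54.7678[EX]; j=1 S=153.4769 intr=0.0000 cont=19.0715 V=19.0715[hold]  S*(1)=82.5222
k=0: j=0 S=112.5400 intr=24.7500 cont=36.0101 V=36.0101[hold]  S*(0)=-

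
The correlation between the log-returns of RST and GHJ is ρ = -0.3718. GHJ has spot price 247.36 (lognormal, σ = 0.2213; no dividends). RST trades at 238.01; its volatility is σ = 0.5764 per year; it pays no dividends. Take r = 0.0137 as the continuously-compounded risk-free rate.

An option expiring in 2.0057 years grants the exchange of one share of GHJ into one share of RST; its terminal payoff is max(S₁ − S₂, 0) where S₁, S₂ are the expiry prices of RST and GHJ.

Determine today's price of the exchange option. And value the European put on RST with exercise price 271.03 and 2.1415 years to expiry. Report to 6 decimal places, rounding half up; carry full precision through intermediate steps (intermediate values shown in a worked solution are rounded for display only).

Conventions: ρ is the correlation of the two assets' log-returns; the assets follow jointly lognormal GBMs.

exchange price = 86.363226
price(RST put K=271.03) = 95.033668

σ_eff = √(σ₁² + σ₂² − 2ρσ₁σ₂) = √(0.5764² + 0.2213² − 2·-0.3718·0.5764·0.2213) = 0.689973
d₁ = (ln(S₁/S₂) + (q₂ − q₁ + σ_eff²/2)T) / (σ_eff√T) = (ln(238.01/247.36) + (0.0 − 0.0 + 0.238031)·2.0057) / 0.977158 = 0.449146
d₂ = d₁ − σ_eff√T = 0.449146 − 0.977158 = -0.528012
N(d₁) = 0.673337,  N(d₂) = 0.298746
V = S₁·e^{−q₁T}·N(d₁) − S₂·e^{−q₂T}·N(d₂) = 160.260924 − 73.897698 = 86.363226
[vanilla: RST put K=271.03]
σ√T = 0.5764·√2.1415 = 0.843496
d₁ = (ln(S/K) + (r+σ²/2)T) / (σ√T) = (ln(238.01/271.03) + (0.0137+0.5764²/2)·2.1415) / 0.843496 = (-0.129917 + 0.385081) / 0.843496 = 0.302508
d₂ = d₁ − σ√T = 0.302508 − 0.843496 = -0.540988
e^{−rT} = 0.971088
N(−d₁) = 0.381132,  N(−d₂) = 0.705742
price = K·e^{−rT}·N(−d₂) − S·N(−d₁) = 185.746977 − 90.713309 = 95.033668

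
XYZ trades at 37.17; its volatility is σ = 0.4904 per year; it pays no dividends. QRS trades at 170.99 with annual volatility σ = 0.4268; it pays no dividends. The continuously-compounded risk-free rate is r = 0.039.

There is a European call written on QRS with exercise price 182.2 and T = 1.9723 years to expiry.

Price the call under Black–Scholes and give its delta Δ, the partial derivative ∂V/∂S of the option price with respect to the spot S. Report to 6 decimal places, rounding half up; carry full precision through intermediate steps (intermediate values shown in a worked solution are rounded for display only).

price = 41.164592
Δ = 0.626306

σ√T = 0.4268·√1.9723 = 0.599392
d₁ = (ln(S/K) + (r+σ²/2)T) / (σ√T) = (ln(170.99/182.2) + (0.039+0.4268²/2)·1.9723) / 0.599392 = (-0.063500 + 0.256555) / 0.599392 = 0.322085
d₂ = d₁ − σ√T = 0.322085 − 0.599392 = -0.277307
e^{−rT} = 0.925964
N(d₁) = 0.626306,  N(d₂) = 0.390772
Call price V = S·N(d₁) − K·e^{−rT}·N(d₂) = 107.092036 − 65.927444 = 41.164592
Δ = N(d₁) = 0.626306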